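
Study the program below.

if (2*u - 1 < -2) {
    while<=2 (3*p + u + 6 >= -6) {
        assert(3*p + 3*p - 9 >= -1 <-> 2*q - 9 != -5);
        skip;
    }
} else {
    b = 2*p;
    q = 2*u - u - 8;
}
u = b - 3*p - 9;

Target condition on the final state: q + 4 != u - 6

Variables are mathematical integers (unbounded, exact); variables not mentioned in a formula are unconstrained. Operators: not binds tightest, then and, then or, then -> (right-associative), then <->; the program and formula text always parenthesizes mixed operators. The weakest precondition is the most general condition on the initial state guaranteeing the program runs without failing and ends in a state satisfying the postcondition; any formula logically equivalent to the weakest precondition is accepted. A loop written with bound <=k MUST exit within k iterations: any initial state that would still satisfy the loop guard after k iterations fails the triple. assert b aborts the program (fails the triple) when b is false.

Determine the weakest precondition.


Working backward. After the program, the postcondition q + 4 != u - 6 must hold; in canonical form it is q != u - 10.
Before u := b - 3*p - 9: 3*p + q != b - 19
Then branch requires (3*p + u >= -12 -> ((6*p >= 8 <-> 2*q != 4) and (3*p + u >= -12 -> ((6*p >= 8 <-> 2*q != 4) and (not (3*p + u >= -12)) and 3*p + q != b - 19)) and ((not (3*p + u >= -12)) -> 3*p + q != b - 19))) and ((not (3*p + u >= -12)) -> 3*p + q != b - 19); else branch requires p + u != -11.
Before the if: (2*u < -1 -> ((3*p + u >= -12 -> ((6*p >= 8 <-> 2*q != 4) and (3*p + u >= -12 -> ((6*p >= 8 <-> 2*q != 4) and (not (3*p + u >= -12)) and 3*p + q != b - 19)) and ((not (3*p + u >= -12)) -> 3*p + q != b - 19))) and ((not (3*p + u >= -12)) -> 3*p + q != b - 19))) and ((not (2*u < -1)) -> p + u != -11)
Answer: WP = (2*u < -1 -> ((3*p + u >= -12 -> ((6*p >= 8 <-> 2*q != 4) and (3*p + u >= -12 -> ((6*p >= 8 <-> 2*q != 4) and (not (3*p + u >= -12)) and 3*p + q != b - 19)) and ((not (3*p + u >= -12)) -> 3*p + q != b - 19))) and ((not (3*p + u >= -12)) -> 3*p + q != b - 19))) and ((not (2*u < -1)) -> p + u != -11)


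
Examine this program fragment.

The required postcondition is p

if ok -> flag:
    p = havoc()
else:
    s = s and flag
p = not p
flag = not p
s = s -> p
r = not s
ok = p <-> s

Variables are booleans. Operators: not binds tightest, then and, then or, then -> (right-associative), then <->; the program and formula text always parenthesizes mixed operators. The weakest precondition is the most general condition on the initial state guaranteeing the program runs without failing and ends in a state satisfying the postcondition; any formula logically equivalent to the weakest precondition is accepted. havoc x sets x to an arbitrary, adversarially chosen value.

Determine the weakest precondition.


Working backward. After the program, p must hold.
Before ok := p <-> s: p
Before r := not s: p
Before s := s -> p: p
Before flag := not p: p
Before p := not p: not p
Then branch requires false; else branch requires not p.
Before the if: (not (ok -> flag)) and ((not (ok -> flag)) -> (not p))
Answer: WP = (not (ok -> flag)) and ((not (ok -> flag)) -> (not p))


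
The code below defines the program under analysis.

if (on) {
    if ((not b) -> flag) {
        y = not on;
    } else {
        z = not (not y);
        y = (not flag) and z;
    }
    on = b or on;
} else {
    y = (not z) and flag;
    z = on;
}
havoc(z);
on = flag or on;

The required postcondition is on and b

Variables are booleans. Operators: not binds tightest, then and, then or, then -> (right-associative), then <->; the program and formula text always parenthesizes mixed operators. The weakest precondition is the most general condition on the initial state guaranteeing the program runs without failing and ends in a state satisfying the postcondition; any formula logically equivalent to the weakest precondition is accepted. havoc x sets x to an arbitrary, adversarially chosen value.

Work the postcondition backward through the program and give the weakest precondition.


Working backward. After the program, on and b must hold.
Before on := flag or on: (flag or on) and b
Before havoc z: (flag or on) and b
Then branch requires (((not b) -> flag) -> ((flag or b or on) and b)) and ((not ((not b) -> flag)) -> ((flag or b or on) and b)); else branch requires (flag or on) and b.
Before the if: (on -> ((((not b) -> flag) -> ((flag or b or on) and b)) and ((not ((not b) -> flag)) -> ((flag or b or on) and b)))) and ((not on) -> ((flag or on) and b))
Answer: WP = (on -> ((((not b) -> flag) -> ((flag or b or on) and b)) and ((not ((not b) -> flag)) -> ((flag or b or on) and b)))) and ((not on) -> ((flag or on) and b))


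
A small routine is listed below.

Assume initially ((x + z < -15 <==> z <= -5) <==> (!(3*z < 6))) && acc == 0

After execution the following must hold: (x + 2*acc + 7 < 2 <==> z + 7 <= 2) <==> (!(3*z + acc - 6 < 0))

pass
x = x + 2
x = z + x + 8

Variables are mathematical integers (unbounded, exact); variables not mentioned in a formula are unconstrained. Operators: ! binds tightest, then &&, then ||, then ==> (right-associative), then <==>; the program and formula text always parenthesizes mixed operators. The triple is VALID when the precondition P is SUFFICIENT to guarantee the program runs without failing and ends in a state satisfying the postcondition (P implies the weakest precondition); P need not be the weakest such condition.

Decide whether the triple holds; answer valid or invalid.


Working backward. After the program, the postcondition (x + 2*acc + 7 < 2 <==> z + 7 <= 2) <==> (!(3*z + acc - 6 < 0)) must hold; in canonical form it is (2*acc + x < -5 <==> z <= -5) <==> (!(acc + 3*z < 6)).
Before x := z + x + 8: (2*acc + x + z < -13 <==> z <= -5) <==> (!(acc + 3*z < 6))
Before x := x + 2: (2*acc + x + z < -15 <==> z <= -5) <==> (!(acc + 3*z < 6))
Before skip: (2*acc + x + z < -15 <==> z <= -5) <==> (!(acc + 3*z < 6))
The weakest precondition is (2*acc + x + z < -15 <==> z <= -5) <==> (!(acc + 3*z < 6)).
Check whether ((x + z < -15 <==> z <= -5) <==> (!(3*z < 6))) && acc == 0 implies it.
Every state satisfying the precondition satisfies the weakest precondition: the implication holds.
Answer: valid


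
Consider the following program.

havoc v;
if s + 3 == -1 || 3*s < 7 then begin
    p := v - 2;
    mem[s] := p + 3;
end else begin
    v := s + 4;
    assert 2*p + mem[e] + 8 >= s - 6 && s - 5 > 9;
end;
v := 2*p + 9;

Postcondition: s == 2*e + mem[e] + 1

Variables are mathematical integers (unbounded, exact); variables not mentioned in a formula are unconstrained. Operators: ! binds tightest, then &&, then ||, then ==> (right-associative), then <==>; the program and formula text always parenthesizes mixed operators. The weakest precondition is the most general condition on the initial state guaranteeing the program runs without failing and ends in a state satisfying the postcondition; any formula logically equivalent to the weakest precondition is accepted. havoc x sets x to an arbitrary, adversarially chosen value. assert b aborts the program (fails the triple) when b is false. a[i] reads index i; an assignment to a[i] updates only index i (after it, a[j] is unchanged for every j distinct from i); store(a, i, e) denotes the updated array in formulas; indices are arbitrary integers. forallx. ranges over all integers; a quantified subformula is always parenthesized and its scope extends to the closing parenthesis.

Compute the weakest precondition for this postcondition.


Working backward. After the program, the postcondition s == 2*e + mem[e] + 1 must hold; in canonical form it is s == mem[e] + 2*e + 1.
Before v := 2*p + 9: s == mem[e] + 2*e + 1
Then branch requires s == store(mem, s, v + 1)[e] + 2*e + 1; else branch requires mem[e] + 2*p >= s - 14 && s > 14 && s == mem[e] + 2*e + 1.
Before the if: ((s == -4 || 3*s < 7) ==> s == store(mem, s, v + 1)[e] + 2*e + 1) && ((!(s == -4 || 3*s < 7)) ==> (mem[e] + 2*p >= s - 14 && s > 14 && s == mem[e] + 2*e + 1))
Before havoc v: forall v_1. (((s == -4 || 3*s < 7) ==> s == store(mem, s, v_1 + 1)[e] + 2*e + 1) && ((!(s == -4 || 3*s < 7)) ==> (mem[e] + 2*p >= s - 14 && s > 14 && s == mem[e] + 2*e + 1)))
Answer: WP = forall v_1. (((s == -4 || 3*s < 7) ==> s == store(mem, s, v_1 + 1)[e] + 2*e + 1) && ((!(s == -4 || 3*s < 7)) ==> (mem[e] + 2*p >= s - 14 && s > 14 && s == mem[e] + 2*e + 1)))


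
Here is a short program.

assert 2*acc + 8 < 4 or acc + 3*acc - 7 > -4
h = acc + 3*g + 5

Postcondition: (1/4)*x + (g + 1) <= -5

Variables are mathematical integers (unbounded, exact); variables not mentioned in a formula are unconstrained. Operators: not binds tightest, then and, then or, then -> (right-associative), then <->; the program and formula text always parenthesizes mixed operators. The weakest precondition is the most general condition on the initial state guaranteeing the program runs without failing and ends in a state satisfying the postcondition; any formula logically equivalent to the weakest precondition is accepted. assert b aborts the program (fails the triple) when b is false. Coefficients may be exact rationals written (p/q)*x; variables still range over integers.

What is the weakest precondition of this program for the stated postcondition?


Working backward. After the program, the postcondition (1/4)*x + (g + 1) <= -5 must hold; in canonical form it is g + (1/4)*x <= -6.
Before h := acc + 3*g + 5: g + (1/4)*x <= -6
Before assert 2*acc + 8 < 4 or acc + 3*acc - 7 > -4: (2*acc < -4 or 4*acc > 3) and g + (1/4)*x <= -6
Answer: WP = (2*acc < -4 or 4*acc > 3) and g + (1/4)*x <= -6


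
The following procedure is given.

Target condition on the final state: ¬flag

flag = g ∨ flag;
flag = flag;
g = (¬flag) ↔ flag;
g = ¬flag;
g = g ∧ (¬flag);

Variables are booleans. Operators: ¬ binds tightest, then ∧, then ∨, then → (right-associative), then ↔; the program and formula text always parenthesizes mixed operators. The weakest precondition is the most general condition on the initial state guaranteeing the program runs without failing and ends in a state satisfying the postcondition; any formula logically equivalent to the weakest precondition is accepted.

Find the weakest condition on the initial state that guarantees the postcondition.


Working backward. After the program, ¬flag must hold.
Before g := g ∧ (¬flag): ¬flag
Before g := ¬flag: ¬flag
Before g := (¬flag) ↔ flag: ¬flag
Before flag := flag: ¬flag
Before flag := g ∨ flag: ¬(g ∨ flag)
Answer: WP = ¬(g ∨ flag)


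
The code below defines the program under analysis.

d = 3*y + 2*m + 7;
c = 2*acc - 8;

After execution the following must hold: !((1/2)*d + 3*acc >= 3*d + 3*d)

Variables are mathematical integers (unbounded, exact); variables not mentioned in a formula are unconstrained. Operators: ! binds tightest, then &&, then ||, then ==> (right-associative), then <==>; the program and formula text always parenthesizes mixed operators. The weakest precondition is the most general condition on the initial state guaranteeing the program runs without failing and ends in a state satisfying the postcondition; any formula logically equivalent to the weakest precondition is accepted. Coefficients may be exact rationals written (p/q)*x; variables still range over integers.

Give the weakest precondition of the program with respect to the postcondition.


Working backward. After the program, the postcondition !((1/2)*d + 3*acc >= 3*d + 3*d) must hold; in canonical form it is !(3*acc >= (11/2)*d).
Before c := 2*acc - 8: !(3*acc >= (11/2)*d)
Before d := 3*y + 2*m + 7: !(3*acc >= 11*m + (33/2)*y + 77/2)
Answer: WP = !(3*acc >= 11*m + (33/2)*y + 77/2)


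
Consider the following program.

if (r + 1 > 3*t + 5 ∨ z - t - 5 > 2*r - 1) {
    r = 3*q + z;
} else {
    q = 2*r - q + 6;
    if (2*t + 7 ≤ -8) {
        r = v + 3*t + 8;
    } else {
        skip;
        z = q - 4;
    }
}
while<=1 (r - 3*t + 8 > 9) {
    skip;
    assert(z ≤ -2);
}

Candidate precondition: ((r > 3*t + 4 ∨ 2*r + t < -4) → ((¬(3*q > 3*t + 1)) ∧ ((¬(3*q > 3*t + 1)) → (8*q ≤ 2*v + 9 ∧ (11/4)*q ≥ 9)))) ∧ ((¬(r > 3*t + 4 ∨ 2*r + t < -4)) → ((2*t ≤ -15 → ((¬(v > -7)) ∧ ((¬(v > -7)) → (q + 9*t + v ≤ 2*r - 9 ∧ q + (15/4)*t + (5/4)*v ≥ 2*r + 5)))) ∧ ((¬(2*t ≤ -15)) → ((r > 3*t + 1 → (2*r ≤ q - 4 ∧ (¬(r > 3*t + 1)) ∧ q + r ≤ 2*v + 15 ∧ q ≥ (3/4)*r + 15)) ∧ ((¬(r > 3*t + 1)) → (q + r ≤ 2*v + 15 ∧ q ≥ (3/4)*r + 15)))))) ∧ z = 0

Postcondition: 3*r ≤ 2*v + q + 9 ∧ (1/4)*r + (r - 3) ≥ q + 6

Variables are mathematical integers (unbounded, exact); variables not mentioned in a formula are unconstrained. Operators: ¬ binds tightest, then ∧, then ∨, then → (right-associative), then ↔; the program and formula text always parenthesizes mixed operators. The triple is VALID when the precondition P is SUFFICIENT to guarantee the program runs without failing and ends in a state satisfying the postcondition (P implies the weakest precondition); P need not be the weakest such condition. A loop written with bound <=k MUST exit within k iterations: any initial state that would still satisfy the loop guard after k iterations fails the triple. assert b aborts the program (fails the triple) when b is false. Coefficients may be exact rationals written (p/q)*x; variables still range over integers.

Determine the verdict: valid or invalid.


Working backward. After the program, the postcondition 3*r ≤ 2*v + q + 9 ∧ (1/4)*r + (r - 3) ≥ q + 6 must hold; in canonical form it is 3*r ≤ q + 2*v + 9 ∧ (5/4)*r ≥ q + 9.
Before the loop (bound <=1), unroll the exhaustion recursion (WP_0 = exit-now case; WP_j = one more guarded iteration, up to j = 1):
  WP_0: (¬(r > 3*t + 1)) ∧ 3*r ≤ q + 2*v + 9 ∧ (5/4)*r ≥ q + 9
  WP_1: (r > 3*t + 1 → (z ≤ -2 ∧ (¬(r > 3*t + 1)) ∧ 3*r ≤ q + 2*v + 9 ∧ (5/4)*r ≥ q + 9)) ∧ ((¬(r > 3*t + 1)) → (3*r ≤ q + 2*v + 9 ∧ (5/4)*r ≥ q + 9))
So before the loop: (r > 3*t + 1 → (z ≤ -2 ∧ (¬(r > 3*t + 1)) ∧ 3*r ≤ q + 2*v + 9 ∧ (5/4)*r ≥ q + 9)) ∧ ((¬(r > 3*t + 1)) → (3*r ≤ q + 2*v + 9 ∧ (5/4)*r ≥ q + 9))
Then branch requires (3*q + z > 3*t + 1 → (z ≤ -2 ∧ (¬(3*q + z > 3*t + 1)) ∧ 8*q + 3*z ≤ 2*v + 9 ∧ (11/4)*q + (5/4)*z ≥ 9)) ∧ ((¬(3*q + z > 3*t + 1)) → (8*q + 3*z ≤ 2*v + 9 ∧ (11/4)*q + (5/4)*z ≥ 9)); else branch requires (2*t ≤ -15 → ((v > -7 → (z ≤ -2 ∧ (¬(v > -7)) ∧ q + 9*t + v ≤ 2*r - 9 ∧ q + (15/4)*t + (5/4)*v ≥ 2*r + 5)) ∧ ((¬(v > -7)) → (q + 9*t + v ≤ 2*r - 9 ∧ q + (15/4)*t + (5/4)*v ≥ 2*r + 5)))) ∧ ((¬(2*t ≤ -15)) → ((r > 3*t + 1 → (2*r ≤ q - 4 ∧ (¬(r > 3*t + 1)) ∧ q + r ≤ 2*v + 15 ∧ q ≥ (3/4)*r + 15)) ∧ ((¬(r > 3*t + 1)) → (q + r ≤ 2*v + 15 ∧ q ≥ (3/4)*r + 15)))).
Before the if: ((r > 3*t + 4 ∨ z > 2*r + t + 4) → ((3*q + z > 3*t + 1 → (z ≤ -2 ∧ (¬(3*q + z > 3*t + 1)) ∧ 8*q + 3*z ≤ 2*v + 9 ∧ (11/4)*q + (5/4)*z ≥ 9)) ∧ ((¬(3*q + z > 3*t + 1)) → (8*q + 3*z ≤ 2*v + 9 ∧ (11/4)*q + (5/4)*z ≥ 9)))) ∧ ((¬(r > 3*t + 4 ∨ z > 2*r + t + 4)) → ((2*t ≤ -15 → ((v > -7 → (z ≤ -2 ∧ (¬(v > -7)) ∧ q + 9*t + v ≤ 2*r - 9 ∧ q + (15/4)*t + (5/4)*v ≥ 2*r + 5)) ∧ ((¬(v > -7)) → (q + 9*t + v ≤ 2*r - 9 ∧ q + (15/4)*t + (5/4)*v ≥ 2*r + 5)))) ∧ ((¬(2*t ≤ -15)) → ((r > 3*t + 1 → (2*r ≤ q - 4 ∧ (¬(r > 3*t + 1)) ∧ q + r ≤ 2*v + 15 ∧ q ≥ (3/4)*r + 15)) ∧ ((¬(r > 3*t + 1)) → (q + r ≤ 2*v + 15 ∧ q ≥ (3/4)*r + 15))))))
The weakest precondition is ((r > 3*t + 4 ∨ z > 2*r + t + 4) → ((3*q + z > 3*t + 1 → (z ≤ -2 ∧ (¬(3*q + z > 3*t + 1)) ∧ 8*q + 3*z ≤ 2*v + 9 ∧ (11/4)*q + (5/4)*z ≥ 9)) ∧ ((¬(3*q + z > 3*t + 1)) → (8*q + 3*z ≤ 2*v + 9 ∧ (11/4)*q + (5/4)*z ≥ 9)))) ∧ ((¬(r > 3*t + 4 ∨ z > 2*r + t + 4)) → ((2*t ≤ -15 → ((v > -7 → (z ≤ -2 ∧ (¬(v > -7)) ∧ q + 9*t + v ≤ 2*r - 9 ∧ q + (15/4)*t + (5/4)*v ≥ 2*r + 5)) ∧ ((¬(v > -7)) → (q + 9*t + v ≤ 2*r - 9 ∧ q + (15/4)*t + (5/4)*v ≥ 2*r + 5)))) ∧ ((¬(2*t ≤ -15)) → ((r > 3*t + 1 → (2*r ≤ q - 4 ∧ (¬(r > 3*t + 1)) ∧ q + r ≤ 2*v + 15 ∧ q ≥ (3/4)*r + 15)) ∧ ((¬(r > 3*t + 1)) → (q + r ≤ 2*v + 15 ∧ q ≥ (3/4)*r + 15)))))).
Check whether ((r > 3*t + 4 ∨ 2*r + t < -4) → ((¬(3*q > 3*t + 1)) ∧ ((¬(3*q > 3*t + 1)) → (8*q ≤ 2*v + 9 ∧ (11/4)*q ≥ 9)))) ∧ ((¬(r > 3*t + 4 ∨ 2*r + t < -4)) → ((2*t ≤ -15 → ((¬(v > -7)) ∧ ((¬(v > -7)) → (q + 9*t + v ≤ 2*r - 9 ∧ q + (15/4)*t + (5/4)*v ≥ 2*r + 5)))) ∧ ((¬(2*t ≤ -15)) → ((r > 3*t + 1 → (2*r ≤ q - 4 ∧ (¬(r > 3*t + 1)) ∧ q + r ≤ 2*v + 15 ∧ q ≥ (3/4)*r + 15)) ∧ ((¬(r > 3*t + 1)) → (q + r ≤ 2*v + 15 ∧ q ≥ (3/4)*r + 15)))))) ∧ z = 0 implies it.
Every state satisfying the precondition satisfies the weakest precondition: the implication holds.
Answer: valid


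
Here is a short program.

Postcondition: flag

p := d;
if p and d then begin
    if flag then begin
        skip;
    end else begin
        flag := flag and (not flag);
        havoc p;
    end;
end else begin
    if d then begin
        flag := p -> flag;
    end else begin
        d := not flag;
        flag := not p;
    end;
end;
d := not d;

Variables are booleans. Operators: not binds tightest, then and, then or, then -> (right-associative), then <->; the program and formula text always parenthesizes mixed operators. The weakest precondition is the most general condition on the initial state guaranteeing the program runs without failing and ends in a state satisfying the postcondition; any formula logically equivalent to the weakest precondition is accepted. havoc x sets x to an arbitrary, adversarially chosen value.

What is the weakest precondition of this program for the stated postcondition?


Working backward. After the program, flag must hold.
Before d := not d: flag
Then branch requires flag; else branch requires (d -> (p -> flag)) and ((not d) -> (not p)).
Before the if: ((p and d) -> flag) and ((not (p and d)) -> ((d -> (p -> flag)) and ((not d) -> (not p))))
Before p := d: (d -> flag) and ((not d) -> (d -> (d -> flag)))
Answer: WP = (d -> flag) and ((not d) -> (d -> (d -> flag)))


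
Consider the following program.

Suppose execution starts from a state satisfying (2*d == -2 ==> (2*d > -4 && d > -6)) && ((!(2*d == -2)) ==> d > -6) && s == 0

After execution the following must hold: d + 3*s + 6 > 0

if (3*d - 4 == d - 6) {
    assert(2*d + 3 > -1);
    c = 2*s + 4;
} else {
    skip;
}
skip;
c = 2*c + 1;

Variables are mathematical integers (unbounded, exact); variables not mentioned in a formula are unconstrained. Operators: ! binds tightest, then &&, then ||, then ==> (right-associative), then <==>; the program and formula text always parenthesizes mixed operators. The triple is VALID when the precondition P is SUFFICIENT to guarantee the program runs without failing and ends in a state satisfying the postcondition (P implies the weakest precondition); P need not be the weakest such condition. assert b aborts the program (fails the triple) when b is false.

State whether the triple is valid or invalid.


Working backward. After the program, the postcondition d + 3*s + 6 > 0 must hold; in canonical form it is d + 3*s > -6.
Before c := 2*c + 1: d + 3*s > -6
Before skip: d + 3*s > -6
Then branch requires 2*d > -4 && d + 3*s > -6; else branch requires d + 3*s > -6.
Before the if: (2*d == -2 ==> (2*d > -4 && d + 3*s > -6)) && ((!(2*d == -2)) ==> d + 3*s > -6)
The weakest precondition is (2*d == -2 ==> (2*d > -4 && d + 3*s > -6)) && ((!(2*d == -2)) ==> d + 3*s > -6).
Check whether (2*d == -2 ==> (2*d > -4 && d > -6)) && ((!(2*d == -2)) ==> d > -6) && s == 0 implies it.
Every state satisfying the precondition satisfies the weakest precondition: the implication holds.
Answer: valid


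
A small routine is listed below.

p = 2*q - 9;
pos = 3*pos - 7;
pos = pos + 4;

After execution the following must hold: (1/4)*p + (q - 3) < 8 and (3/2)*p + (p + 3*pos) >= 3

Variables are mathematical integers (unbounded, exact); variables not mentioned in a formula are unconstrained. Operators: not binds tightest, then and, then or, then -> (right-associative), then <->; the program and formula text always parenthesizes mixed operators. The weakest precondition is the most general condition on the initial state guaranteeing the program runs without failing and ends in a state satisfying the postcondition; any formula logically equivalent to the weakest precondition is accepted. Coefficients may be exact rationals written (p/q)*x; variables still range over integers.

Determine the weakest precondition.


Working backward. After the program, the postcondition (1/4)*p + (q - 3) < 8 and (3/2)*p + (p + 3*pos) >= 3 must hold; in canonical form it is (1/4)*p + q < 11 and (5/2)*p + 3*pos >= 3.
Before pos := pos + 4: (1/4)*p + q < 11 and (5/2)*p + 3*pos >= -9
Before pos := 3*pos - 7: (1/4)*p + q < 11 and (5/2)*p + 9*pos >= 12
Before p := 2*q - 9: (3/2)*q < 53/4 and 9*pos + 5*q >= 69/2
Answer: WP = (3/2)*q < 53/4 and 9*pos + 5*q >= 69/2


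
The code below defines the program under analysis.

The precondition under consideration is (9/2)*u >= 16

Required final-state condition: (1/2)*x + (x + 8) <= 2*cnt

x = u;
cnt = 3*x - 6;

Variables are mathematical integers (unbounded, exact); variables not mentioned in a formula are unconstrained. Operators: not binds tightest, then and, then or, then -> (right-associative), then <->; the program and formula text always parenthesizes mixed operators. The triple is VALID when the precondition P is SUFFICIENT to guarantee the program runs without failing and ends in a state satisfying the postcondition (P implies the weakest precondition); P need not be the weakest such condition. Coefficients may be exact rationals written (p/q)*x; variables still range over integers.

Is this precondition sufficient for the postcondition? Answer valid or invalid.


Working backward. After the program, the postcondition (1/2)*x + (x + 8) <= 2*cnt must hold; in canonical form it is (3/2)*x <= 2*cnt - 8.
Before cnt := 3*x - 6: (9/2)*x >= 20
Before x := u: (9/2)*u >= 20
The weakest precondition is (9/2)*u >= 20.
Check whether (9/2)*u >= 16 implies it.
Countermodel: at the initial state u = 4, the precondition holds but the weakest precondition fails.
Answer: invalid


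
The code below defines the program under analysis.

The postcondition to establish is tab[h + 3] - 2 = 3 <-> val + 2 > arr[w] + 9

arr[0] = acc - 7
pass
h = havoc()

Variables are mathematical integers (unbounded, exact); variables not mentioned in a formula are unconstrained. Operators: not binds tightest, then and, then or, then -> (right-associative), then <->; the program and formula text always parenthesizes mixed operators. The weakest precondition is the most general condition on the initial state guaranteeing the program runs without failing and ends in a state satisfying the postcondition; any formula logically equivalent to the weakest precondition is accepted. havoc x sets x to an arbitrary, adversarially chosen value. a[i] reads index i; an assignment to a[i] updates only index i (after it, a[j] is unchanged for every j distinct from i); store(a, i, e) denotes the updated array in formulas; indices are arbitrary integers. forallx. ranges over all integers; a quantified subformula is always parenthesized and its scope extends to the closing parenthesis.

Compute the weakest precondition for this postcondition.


Working backward. After the program, the postcondition tab[h + 3] - 2 = 3 <-> val + 2 > arr[w] + 9 must hold; in canonical form it is tab[h + 3] = 5 <-> val > arr[w] + 7.
Before havoc h: forall h_1. (tab[h_1 + 3] = 5 <-> val > arr[w] + 7)
Before skip: forall h_1. (tab[h_1 + 3] = 5 <-> val > arr[w] + 7)
Before arr[0] := acc - 7: forall h_1. (tab[h_1 + 3] = 5 <-> val > store(arr, 0, acc - 7)[w] + 7)
Answer: WP = forall h_1. (tab[h_1 + 3] = 5 <-> val > store(arr, 0, acc - 7)[w] + 7)


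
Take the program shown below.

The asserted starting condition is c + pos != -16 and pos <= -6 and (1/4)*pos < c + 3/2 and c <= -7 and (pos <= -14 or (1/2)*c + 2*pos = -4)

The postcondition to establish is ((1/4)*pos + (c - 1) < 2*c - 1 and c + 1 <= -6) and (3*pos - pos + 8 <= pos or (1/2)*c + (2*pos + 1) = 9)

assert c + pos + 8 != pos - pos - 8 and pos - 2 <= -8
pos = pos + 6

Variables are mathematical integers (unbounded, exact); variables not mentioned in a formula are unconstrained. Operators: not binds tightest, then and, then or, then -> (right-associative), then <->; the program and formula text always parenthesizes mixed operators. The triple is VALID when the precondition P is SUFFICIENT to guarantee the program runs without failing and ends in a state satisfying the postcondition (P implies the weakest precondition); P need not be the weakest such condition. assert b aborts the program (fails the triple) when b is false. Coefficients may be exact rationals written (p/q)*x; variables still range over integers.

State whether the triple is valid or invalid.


Working backward. After the program, the postcondition ((1/4)*pos + (c - 1) < 2*c - 1 and c + 1 <= -6) and (3*pos - pos + 8 <= pos or (1/2)*c + (2*pos + 1) = 9) must hold; in canonical form it is (1/4)*pos < c and c <= -7 and (pos <= -8 or (1/2)*c + 2*pos = 8).
Before pos := pos + 6: (1/4)*pos < c - 3/2 and c <= -7 and (pos <= -14 or (1/2)*c + 2*pos = -4)
Before assert c + pos + 8 != pos - pos - 8 and pos - 2 <= -8: c + pos != -16 and pos <= -6 and (1/4)*pos < c - 3/2 and c <= -7 and (pos <= -14 or (1/2)*c + 2*pos = -4)
The weakest precondition is c + pos != -16 and pos <= -6 and (1/4)*pos < c - 3/2 and c <= -7 and (pos <= -14 or (1/2)*c + 2*pos = -4).
Check whether c + pos != -16 and pos <= -6 and (1/4)*pos < c + 3/2 and c <= -7 and (pos <= -14 or (1/2)*c + 2*pos = -4) implies it.
Countermodel: at the initial state c = -7, pos = -23, the precondition holds but the weakest precondition fails.
Answer: invalid


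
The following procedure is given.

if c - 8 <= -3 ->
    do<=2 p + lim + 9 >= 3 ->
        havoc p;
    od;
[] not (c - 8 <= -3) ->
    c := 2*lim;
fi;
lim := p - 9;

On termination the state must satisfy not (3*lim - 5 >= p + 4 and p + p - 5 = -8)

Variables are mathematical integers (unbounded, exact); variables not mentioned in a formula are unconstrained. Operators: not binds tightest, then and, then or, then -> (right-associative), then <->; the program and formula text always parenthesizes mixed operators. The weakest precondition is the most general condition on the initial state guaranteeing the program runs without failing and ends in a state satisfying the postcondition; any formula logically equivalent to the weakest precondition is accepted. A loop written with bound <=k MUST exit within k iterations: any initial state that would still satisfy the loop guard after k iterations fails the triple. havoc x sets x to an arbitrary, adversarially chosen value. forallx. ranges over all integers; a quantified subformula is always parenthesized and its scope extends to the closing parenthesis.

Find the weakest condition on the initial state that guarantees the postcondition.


Working backward. After the program, the postcondition not (3*lim - 5 >= p + 4 and p + p - 5 = -8) must hold; in canonical form it is not (3*lim >= p + 9 and 2*p = -3).
Before lim := p - 9: not (2*p >= 36 and 2*p = -3)
Then branch requires (lim + p >= -6 -> (forall p_2. ((lim + p_2 >= -6 -> (forall p_1. ((not (lim + p_1 >= -6)) and (not (2*p_1 >= 36 and 2*p_1 = -3))))) and ((not (lim + p_2 >= -6)) -> (not (2*p_2 >= 36 and 2*p_2 = -3)))))) and ((not (lim + p >= -6)) -> (not (2*p >= 36 and 2*p = -3))); else branch requires not (2*p >= 36 and 2*p = -3).
Before the if: (c <= 5 -> ((lim + p >= -6 -> (forall p_2. ((lim + p_2 >= -6 -> (forall p_1. ((not (lim + p_1 >= -6)) and (not (2*p_1 >= 36 and 2*p_1 = -3))))) and ((not (lim + p_2 >= -6)) -> (not (2*p_2 >= 36 and 2*p_2 = -3)))))) and ((not (lim + p >= -6)) -> (not (2*p >= 36 and 2*p = -3))))) and ((not (c <= 5)) -> (not (2*p >= 36 and 2*p = -3)))
Answer: WP = (c <= 5 -> ((lim + p >= -6 -> (forall p_2. ((lim + p_2 >= -6 -> (forall p_1. ((not (lim + p_1 >= -6)) and (not (2*p_1 >= 36 and 2*p_1 = -3))))) and ((not (lim + p_2 >= -6)) -> (not (2*p_2 >= 36 and 2*p_2 = -3)))))) and ((not (lim + p >= -6)) -> (not (2*p >= 36 and 2*p = -3))))) and ((not (c <= 5)) -> (not (2*p >= 36 and 2*p = -3)))


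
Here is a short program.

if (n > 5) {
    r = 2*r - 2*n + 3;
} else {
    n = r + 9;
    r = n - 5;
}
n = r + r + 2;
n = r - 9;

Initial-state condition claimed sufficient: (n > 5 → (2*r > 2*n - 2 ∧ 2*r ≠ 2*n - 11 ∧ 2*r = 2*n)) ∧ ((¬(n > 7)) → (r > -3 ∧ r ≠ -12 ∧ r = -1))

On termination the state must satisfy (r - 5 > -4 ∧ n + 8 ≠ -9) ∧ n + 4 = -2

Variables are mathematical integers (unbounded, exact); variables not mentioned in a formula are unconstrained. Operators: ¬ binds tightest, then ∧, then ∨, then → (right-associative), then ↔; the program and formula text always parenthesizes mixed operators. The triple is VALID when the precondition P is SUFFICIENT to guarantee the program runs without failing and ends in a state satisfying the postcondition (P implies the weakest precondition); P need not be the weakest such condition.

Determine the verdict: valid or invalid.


Working backward. After the program, the postcondition (r - 5 > -4 ∧ n + 8 ≠ -9) ∧ n + 4 = -2 must hold; in canonical form it is r > 1 ∧ n ≠ -17 ∧ n = -6.
Before n := r - 9: r > 1 ∧ r ≠ -8 ∧ r = 3
Before n := r + r + 2: r > 1 ∧ r ≠ -8 ∧ r = 3
Then branch requires 2*r > 2*n - 2 ∧ 2*r ≠ 2*n - 11 ∧ 2*r = 2*n; else branch requires r > -3 ∧ r ≠ -12 ∧ r = -1.
Before the if: (n > 5 → (2*r > 2*n - 2 ∧ 2*r ≠ 2*n - 11 ∧ 2*r = 2*n)) ∧ ((¬(n > 5)) → (r > -3 ∧ r ≠ -12 ∧ r = -1))
The weakest precondition is (n > 5 → (2*r > 2*n - 2 ∧ 2*r ≠ 2*n - 11 ∧ 2*r = 2*n)) ∧ ((¬(n > 5)) → (r > -3 ∧ r ≠ -12 ∧ r = -1)).
Check whether (n > 5 → (2*r > 2*n - 2 ∧ 2*r ≠ 2*n - 11 ∧ 2*r = 2*n)) ∧ ((¬(n > 7)) → (r > -3 ∧ r ≠ -12 ∧ r = -1)) implies it.
Every state satisfying the precondition satisfies the weakest precondition: the implication holds.
Answer: valid


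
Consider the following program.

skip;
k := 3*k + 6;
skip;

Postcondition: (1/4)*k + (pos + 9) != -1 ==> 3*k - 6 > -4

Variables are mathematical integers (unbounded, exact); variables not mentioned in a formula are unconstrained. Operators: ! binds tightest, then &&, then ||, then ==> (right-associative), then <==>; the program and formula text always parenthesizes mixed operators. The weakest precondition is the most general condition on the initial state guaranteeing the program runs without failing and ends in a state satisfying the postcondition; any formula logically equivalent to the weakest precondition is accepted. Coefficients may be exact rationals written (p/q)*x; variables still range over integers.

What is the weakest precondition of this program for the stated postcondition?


Working backward. After the program, the postcondition (1/4)*k + (pos + 9) != -1 ==> 3*k - 6 > -4 must hold; in canonical form it is (1/4)*k + pos != -10 ==> 3*k > 2.
Before skip: (1/4)*k + pos != -10 ==> 3*k > 2
Before k := 3*k + 6: (3/4)*k + pos != -23/2 ==> 9*k > -16
Before skip: (3/4)*k + pos != -23/2 ==> 9*k > -16
Answer: WP = (3/4)*k + pos != -23/2 ==> 9*k > -16


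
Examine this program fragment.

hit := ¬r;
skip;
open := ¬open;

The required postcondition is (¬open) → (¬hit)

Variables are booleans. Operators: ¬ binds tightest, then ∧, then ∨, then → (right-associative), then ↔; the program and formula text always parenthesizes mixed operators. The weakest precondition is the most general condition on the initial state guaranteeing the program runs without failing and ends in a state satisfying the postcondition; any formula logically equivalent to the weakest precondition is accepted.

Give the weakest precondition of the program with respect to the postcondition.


Working backward. After the program, (¬open) → (¬hit) must hold.
Before open := ¬open: open → (¬hit)
Before skip: open → (¬hit)
Before hit := ¬r: open → r
Answer: WP = open → r


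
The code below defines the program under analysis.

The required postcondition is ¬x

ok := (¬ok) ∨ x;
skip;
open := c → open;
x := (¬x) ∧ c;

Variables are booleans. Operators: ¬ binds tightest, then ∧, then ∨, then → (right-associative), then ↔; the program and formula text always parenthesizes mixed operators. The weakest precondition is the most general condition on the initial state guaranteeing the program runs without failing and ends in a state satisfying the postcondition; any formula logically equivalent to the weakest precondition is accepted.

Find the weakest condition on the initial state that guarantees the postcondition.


Working backward. After the program, ¬x must hold.
Before x := (¬x) ∧ c: ¬((¬x) ∧ c)
Before open := c → open: ¬((¬x) ∧ c)
Before skip: ¬((¬x) ∧ c)
Before ok := (¬ok) ∨ x: ¬((¬x) ∧ c)
Answer: WP = ¬((¬x) ∧ c)


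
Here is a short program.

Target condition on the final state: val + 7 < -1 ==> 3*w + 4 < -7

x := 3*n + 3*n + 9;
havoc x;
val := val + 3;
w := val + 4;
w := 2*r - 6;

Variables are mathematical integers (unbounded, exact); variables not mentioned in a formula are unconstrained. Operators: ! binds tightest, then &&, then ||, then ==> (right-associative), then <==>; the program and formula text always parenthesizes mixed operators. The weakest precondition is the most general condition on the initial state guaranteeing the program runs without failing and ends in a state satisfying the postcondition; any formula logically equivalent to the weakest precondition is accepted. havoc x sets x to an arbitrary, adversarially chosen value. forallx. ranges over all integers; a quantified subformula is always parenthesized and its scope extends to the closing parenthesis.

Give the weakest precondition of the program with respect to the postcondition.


Working backward. After the program, the postcondition val + 7 < -1 ==> 3*w + 4 < -7 must hold; in canonical form it is val < -8 ==> 3*w < -11.
Before w := 2*r - 6: val < -8 ==> 6*r < 7
Before w := val + 4: val < -8 ==> 6*r < 7
Before val := val + 3: val < -11 ==> 6*r < 7
Before havoc x: val < -11 ==> 6*r < 7
Before x := 3*n + 3*n + 9: val < -11 ==> 6*r < 7
Answer: WP = val < -11 ==> 6*r < 7


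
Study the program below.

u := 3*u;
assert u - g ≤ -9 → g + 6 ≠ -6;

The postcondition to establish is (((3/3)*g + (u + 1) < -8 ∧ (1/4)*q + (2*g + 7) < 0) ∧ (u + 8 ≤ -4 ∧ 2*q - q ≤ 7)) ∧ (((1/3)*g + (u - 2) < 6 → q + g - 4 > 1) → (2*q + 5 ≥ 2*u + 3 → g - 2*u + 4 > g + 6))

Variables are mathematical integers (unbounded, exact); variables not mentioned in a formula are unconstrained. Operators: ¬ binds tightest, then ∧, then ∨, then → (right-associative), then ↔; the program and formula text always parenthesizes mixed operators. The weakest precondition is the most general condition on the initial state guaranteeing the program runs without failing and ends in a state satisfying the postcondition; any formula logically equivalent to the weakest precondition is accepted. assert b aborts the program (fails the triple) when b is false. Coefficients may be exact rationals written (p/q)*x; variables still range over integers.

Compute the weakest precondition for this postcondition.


Working backward. After the program, the postcondition (((3/3)*g + (u + 1) < -8 ∧ (1/4)*q + (2*g + 7) < 0) ∧ (u + 8 ≤ -4 ∧ 2*q - q ≤ 7)) ∧ (((1/3)*g + (u - 2) < 6 → q + g - 4 > 1) → (2*q + 5 ≥ 2*u + 3 → g - 2*u + 4 > g + 6)) must hold; in canonical form it is g + u < -9 ∧ 2*g + (1/4)*q < -7 ∧ u ≤ -12 ∧ q ≤ 7 ∧ (((1/3)*g + u < 8 → g + q > 5) → (2*q ≥ 2*u - 2 → 2*u < -2)).
Before assert u - g ≤ -9 → g + 6 ≠ -6: (u ≤ g - 9 → g ≠ -12) ∧ g + u < -9 ∧ 2*g + (1/4)*q < -7 ∧ u ≤ -12 ∧ q ≤ 7 ∧ (((1/3)*g + u < 8 → g + q > 5) → (2*q ≥ 2*u - 2 → 2*u < -2))
Before u := 3*u: (3*u ≤ g - 9 → g ≠ -12) ∧ g + 3*u < -9 ∧ 2*g + (1/4)*q < -7 ∧ 3*u ≤ -12 ∧ q ≤ 7 ∧ (((1/3)*g + 3*u < 8 → g + q > 5) → (2*q ≥ 6*u - 2 → 6*u < -2))
Answer: WP = (3*u ≤ g - 9 → g ≠ -12) ∧ g + 3*u < -9 ∧ 2*g + (1/4)*q < -7 ∧ 3*u ≤ -12 ∧ q ≤ 7 ∧ (((1/3)*g + 3*u < 8 → g + q > 5) → (2*q ≥ 6*u - 2 → 6*u < -2))


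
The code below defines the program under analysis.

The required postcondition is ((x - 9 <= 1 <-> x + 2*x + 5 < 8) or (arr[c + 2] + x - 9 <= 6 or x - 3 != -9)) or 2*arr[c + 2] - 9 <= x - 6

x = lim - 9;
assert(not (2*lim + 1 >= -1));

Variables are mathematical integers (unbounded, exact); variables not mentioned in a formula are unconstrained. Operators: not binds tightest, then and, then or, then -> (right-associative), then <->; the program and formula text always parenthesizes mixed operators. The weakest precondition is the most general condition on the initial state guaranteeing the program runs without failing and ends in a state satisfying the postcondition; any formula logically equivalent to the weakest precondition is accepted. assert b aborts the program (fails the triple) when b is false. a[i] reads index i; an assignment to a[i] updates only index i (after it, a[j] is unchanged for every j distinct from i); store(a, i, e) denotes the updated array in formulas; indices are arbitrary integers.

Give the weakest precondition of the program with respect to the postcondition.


Working backward. After the program, the postcondition ((x - 9 <= 1 <-> x + 2*x + 5 < 8) or (arr[c + 2] + x - 9 <= 6 or x - 3 != -9)) or 2*arr[c + 2] - 9 <= x - 6 must hold; in canonical form it is (x <= 10 <-> 3*x < 3) or arr[c + 2] + x <= 15 or x != -6 or 2*arr[c + 2] <= x + 3.
Before assert not (2*lim + 1 >= -1): (not (2*lim >= -2)) and ((x <= 10 <-> 3*x < 3) or arr[c + 2] + x <= 15 or x != -6 or 2*arr[c + 2] <= x + 3)
Before x := lim - 9: (not (2*lim >= -2)) and ((lim <= 19 <-> 3*lim < 30) or arr[c + 2] + lim <= 24 or lim != 3 or 2*arr[c + 2] <= lim - 6)
Answer: WP = (not (2*lim >= -2)) and ((lim <= 19 <-> 3*lim < 30) or arr[c + 2] + lim <= 24 or lim != 3 or 2*arr[c + 2] <= lim - 6)


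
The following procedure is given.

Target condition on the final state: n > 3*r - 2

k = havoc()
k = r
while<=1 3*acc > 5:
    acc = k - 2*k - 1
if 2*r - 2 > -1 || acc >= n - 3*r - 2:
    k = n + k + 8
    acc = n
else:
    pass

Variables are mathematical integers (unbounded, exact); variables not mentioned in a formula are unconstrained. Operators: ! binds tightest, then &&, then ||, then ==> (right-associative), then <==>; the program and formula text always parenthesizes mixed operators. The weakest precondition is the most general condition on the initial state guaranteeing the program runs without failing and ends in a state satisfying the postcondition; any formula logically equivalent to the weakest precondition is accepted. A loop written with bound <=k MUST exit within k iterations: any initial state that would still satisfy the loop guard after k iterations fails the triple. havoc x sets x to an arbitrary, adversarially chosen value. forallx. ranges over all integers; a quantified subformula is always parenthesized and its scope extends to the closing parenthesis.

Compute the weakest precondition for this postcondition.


Working backward. After the program, n > 3*r - 2 must hold.
Then branch requires n > 3*r - 2; else branch requires n > 3*r - 2.
Before the if: ((2*r > 1 || acc + 3*r >= n - 2) ==> n > 3*r - 2) && ((!(2*r > 1 || acc + 3*r >= n - 2)) ==> n > 3*r - 2)
Before the loop (bound <=1), unroll the exhaustion recursion (WP_0 = exit-now case; WP_j = one more guarded iteration, up to j = 1):
  WP_0: (!(3*acc > 5)) && ((2*r > 1 || acc + 3*r >= n - 2) ==> n > 3*r - 2) && ((!(2*r > 1 || acc + 3*r >= n - 2)) ==> n > 3*r - 2)
  WP_1: (3*acc > 5 ==> ((!(3*k < -8)) && ((2*r > 1 || 3*r >= k + n - 1) ==> n > 3*r - 2) && ((!(2*r > 1 || 3*r >= k + n - 1)) ==> n > 3*r - 2))) && ((!(3*acc > 5)) ==> (((2*r > 1 || acc + 3*r >= n - 2) ==> n > 3*r - 2) && ((!(2*r > 1 || acc + 3*r >= n - 2)) ==> n > 3*r - 2)))
So before the loop: (3*acc > 5 ==> ((!(3*k < -8)) && ((2*r > 1 || 3*r >= k + n - 1) ==> n > 3*r - 2) && ((!(2*r > 1 || 3*r >= k + n - 1)) ==> n > 3*r - 2))) && ((!(3*acc > 5)) ==> (((2*r > 1 || acc + 3*r >= n - 2) ==> n > 3*r - 2) && ((!(2*r > 1 || acc + 3*r >= n - 2)) ==> n > 3*r - 2)))
Before k := r: (3*acc > 5 ==> ((!(3*r < -8)) && ((2*r > 1 || 2*r >= n - 1) ==> n > 3*r - 2) && ((!(2*r > 1 || 2*r >= n - 1)) ==> n > 3*r - 2))) && ((!(3*acc > 5)) ==> (((2*r > 1 || acc + 3*r >= n - 2) ==> n > 3*r - 2) && ((!(2*r > 1 || acc + 3*r >= n - 2)) ==> n > 3*r - 2)))
Before havoc k: (3*acc > 5 ==> ((!(3*r < -8)) && ((2*r > 1 || 2*r >= n - 1) ==> n > 3*r - 2) && ((!(2*r > 1 || 2*r >= n - 1)) ==> n > 3*r - 2))) && ((!(3*acc > 5)) ==> (((2*r > 1 || acc + 3*r >= n - 2) ==> n > 3*r - 2) && ((!(2*r > 1 || acc + 3*r >= n - 2)) ==> n > 3*r - 2)))
Answer: WP = (3*acc > 5 ==> ((!(3*r < -8)) && ((2*r > 1 || 2*r >= n - 1) ==> n > 3*r - 2) && ((!(2*r > 1 || 2*r >= n - 1)) ==> n > 3*r - 2))) && ((!(3*acc > 5)) ==> (((2*r > 1 || acc + 3*r >= n - 2) ==> n > 3*r - 2) && ((!(2*r > 1 || acc + 3*r >= n - 2)) ==> n > 3*r - 2)))
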